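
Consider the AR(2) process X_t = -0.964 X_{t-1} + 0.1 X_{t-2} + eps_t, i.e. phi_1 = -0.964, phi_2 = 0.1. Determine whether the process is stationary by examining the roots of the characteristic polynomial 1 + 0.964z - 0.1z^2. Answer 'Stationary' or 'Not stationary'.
\text{Not stationary}

The AR(p) characteristic polynomial is P(z) = 1 + 0.964z - 0.1z^2.
Stationarity requires all roots to lie outside the unit circle, i.e. |z| > 1 for every root.
Set 1 + (0.964) z + (-0.1) z^2 = 0, i.e. a z^2 + b z + c = 0 with a = -0.1, b = 0.964, c = 1.
Discriminant D = b^2 - 4ac = (0.964)^2 - 4*(-0.1)*1 = 0.929296 - (-0.4) = 1.329296.
D >= 0, so the roots are real: z = (-b +/- sqrt(D)) / (2a) = (-0.964 +/- 1.152951) / (-0.2).
  z_1 = (-0.964 + 1.152951) / (-0.2) = -0.9448,   |z_1| = 0.9448.
  z_2 = (-0.964 - 1.152951) / (-0.2) = 10.5848,   |z_2| = 10.5848.
Moduli of all roots: 0.9448, 10.5848.
All moduli strictly greater than 1? No.
Verdict: Not stationary.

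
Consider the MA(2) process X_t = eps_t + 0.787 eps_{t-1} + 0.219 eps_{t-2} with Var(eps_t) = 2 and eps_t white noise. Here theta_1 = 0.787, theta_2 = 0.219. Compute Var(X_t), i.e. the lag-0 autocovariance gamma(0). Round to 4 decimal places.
\gamma(0) = 3.3347

For an MA(q) process X_t = eps_t + sum_i theta_i eps_{t-i} with
Var(eps_t) = sigma^2, the variance is
  gamma(0) = sigma^2 * (1 + sum_i theta_i^2).
  sum_i theta_i^2 = (0.787)^2 + (0.219)^2 = 0.619369 + 0.047961 = 0.66733.
  gamma(0) = 2 * (1 + 0.66733) = 2 * 1.66733 = 3.33466, which rounds to 3.3347.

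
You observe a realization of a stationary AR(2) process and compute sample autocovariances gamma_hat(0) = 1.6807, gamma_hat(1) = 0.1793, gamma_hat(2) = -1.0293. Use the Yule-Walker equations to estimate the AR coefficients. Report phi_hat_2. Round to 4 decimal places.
\hat\phi_{2} = -0.6310

The Yule-Walker equations for an AR(p) process read, in matrix form,
  Gamma_p phi = r_p,   with   (Gamma_p)_{ij} = gamma(|i - j|),
                       (r_p)_i = gamma(i),   i,j = 1..p.
Substitute the sample gammas (Toeplitz matrix and right-hand side of size 2):
  Gamma_p = [[1.6807, 0.1793], [0.1793, 1.6807]]
  r_p     = [0.1793, -1.0293]
Written out:
  1.6807 phi_1 + 0.1793 phi_2 = 0.1793
  0.1793 phi_1 + 1.6807 phi_2 = -1.0293
Solve by Cramer's rule:
  det = gamma(0)^2 - gamma(1)^2 = (1.6807)^2 - (0.1793)^2 = 2.82475249 - 0.03214849 = 2.792604
  phi_hat_1 = [gamma(1) gamma(0) - gamma(1) gamma(2)] / det = [(0.1793)(1.6807) - (0.1793)(-1.0293)] / 2.792604 = 0.485903 / 2.792604 = 0.174
  phi_hat_2 = [gamma(0) gamma(2) - gamma(1)^2] / det = [(1.6807)(-1.0293) - (0.1793)^2] / 2.792604 = -1.762093 / 2.792604 = -0.631
So phi_hat = [0.1740, -0.6310].
Therefore phi_hat_2 = -0.6310.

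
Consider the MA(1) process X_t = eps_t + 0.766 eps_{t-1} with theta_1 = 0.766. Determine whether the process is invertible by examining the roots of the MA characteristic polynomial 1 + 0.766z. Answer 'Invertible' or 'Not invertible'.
\text{Invertible}

The MA(q) characteristic polynomial is P(z) = 1 + 0.766z.
Invertibility requires all roots to lie outside the unit circle, i.e. |z| > 1 for every root.
This is linear in z: 1 + (0.766) z = 0  =>  z = -1/(0.766) = -1.305483,  |z| = 1.305483.
Moduli of all roots: 1.3055.
All moduli strictly greater than 1? Yes.
Verdict: Invertible.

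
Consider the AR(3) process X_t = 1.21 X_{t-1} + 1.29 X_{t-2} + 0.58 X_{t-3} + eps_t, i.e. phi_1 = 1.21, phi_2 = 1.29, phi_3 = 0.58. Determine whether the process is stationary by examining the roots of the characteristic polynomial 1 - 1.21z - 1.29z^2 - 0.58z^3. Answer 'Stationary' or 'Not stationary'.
\text{Not stationary}

The AR(p) characteristic polynomial is P(z) = 1 - 1.21z - 1.29z^2 - 0.58z^3.
Stationarity requires all roots to lie outside the unit circle, i.e. |z| > 1 for every root.
Degree 3: look for a simple real root z0 first, then factor out (1 - z/z0) and solve the remaining quadratic.
Testing z0 = 0.5: P(0.5) = 1 + (-1.21)(0.5) + (-1.29)(0.5)^2 + (-0.58)(0.5)^3
  = 1 + (-0.605) + (-0.3225) + (-0.0725) = 0.  So z_0 = 0.5 is a root, |z_0| = 0.5.
Divide out the factor (1 - 2 z) = (1 - z/z0) (since 1/z0 = 2):
  P(z) = (1 - 2 z)(1 + (0.79) z + (0.29) z^2)
  [check: z-coef 0.79 - (2) = -1.21; z^2-coef 0.29 - (2)(0.79) = -1.29; z^3-coef -(2)(0.29) = -0.58.]
Remaining roots from the quadratic factor 1 + (0.79) z + (0.29) z^2:
  Set 1 + (0.79) z + (0.29) z^2 = 0, i.e. a z^2 + b z + c = 0 with a = 0.29, b = 0.79, c = 1.
  Discriminant D = b^2 - 4ac = (0.79)^2 - 4*(0.29)*1 = 0.6241 - (1.16) = -0.5359.
  D < 0, so the roots are the complex-conjugate pair z = (-b +/- i sqrt(-D)) / (2a) = -1.3621 +/- 1.2622i.
  For a conjugate pair |z|^2 = z * conj(z) = (product of roots) = c/a = 1/(0.29) = 3.448276, so |z| = sqrt(3.448276) = 1.857 for both roots.
Moduli of all roots: 0.5000, 1.8570, 1.8570.
All moduli strictly greater than 1? No.
Verdict: Not stationary.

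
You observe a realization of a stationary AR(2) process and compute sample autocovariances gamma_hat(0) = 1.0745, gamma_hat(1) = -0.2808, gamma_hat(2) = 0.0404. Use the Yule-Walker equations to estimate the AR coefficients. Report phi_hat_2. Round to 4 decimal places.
\hat\phi_{2} = -0.0329

The Yule-Walker equations for an AR(p) process read, in matrix form,
  Gamma_p phi = r_p,   with   (Gamma_p)_{ij} = gamma(|i - j|),
                       (r_p)_i = gamma(i),   i,j = 1..p.
Substitute the sample gammas (Toeplitz matrix and right-hand side of size 2):
  Gamma_p = [[1.0745, -0.2808], [-0.2808, 1.0745]]
  r_p     = [-0.2808, 0.0404]
Written out:
  1.0745 phi_1 - 0.2808 phi_2 = -0.2808
  -0.2808 phi_1 + 1.0745 phi_2 = 0.0404
Solve by Cramer's rule:
  det = gamma(0)^2 - gamma(1)^2 = (1.0745)^2 - (-0.2808)^2 = 1.15455025 - 0.07884864 = 1.07570161
  phi_hat_1 = [gamma(1) gamma(0) - gamma(1) gamma(2)] / det = [(-0.2808)(1.0745) - (-0.2808)(0.0404)] / 1.07570161 = -0.29037528 / 1.07570161 = -0.2699
  phi_hat_2 = [gamma(0) gamma(2) - gamma(1)^2] / det = [(1.0745)(0.0404) - (-0.2808)^2] / 1.07570161 = -0.03543884 / 1.07570161 = -0.0329
So phi_hat = [-0.2699, -0.0329].
Therefore phi_hat_2 = -0.0329.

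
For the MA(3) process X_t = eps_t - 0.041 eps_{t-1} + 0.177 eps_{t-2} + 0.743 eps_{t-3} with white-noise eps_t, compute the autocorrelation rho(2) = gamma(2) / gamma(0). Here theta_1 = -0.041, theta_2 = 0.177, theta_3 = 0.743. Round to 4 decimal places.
\rho(2) = 0.0924

For an MA(q) process with theta_0 = 1, the autocovariance is
  gamma(k) = sigma^2 * sum_{i=0..q-k} theta_i * theta_{i+k},
and rho(k) = gamma(k) / gamma(0). Sigma^2 cancels.
  numerator   = (1)*(0.177) + (-0.041)*(0.743) = 0.146537.
  denominator = (1)^2 + (-0.041)^2 + (0.177)^2 + (0.743)^2 = 1.585059.
  rho(2) = 0.146537 / 1.585059 = 0.0924.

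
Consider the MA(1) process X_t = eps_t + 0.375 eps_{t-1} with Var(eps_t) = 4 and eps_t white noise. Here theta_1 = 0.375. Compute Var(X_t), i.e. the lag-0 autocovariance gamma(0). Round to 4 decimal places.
\gamma(0) = 4.5625

For an MA(q) process X_t = eps_t + sum_i theta_i eps_{t-i} with
Var(eps_t) = sigma^2, the variance is
  gamma(0) = sigma^2 * (1 + sum_i theta_i^2).
  sum_i theta_i^2 = (0.375)^2 = 0.140625.
  gamma(0) = 4 * (1 + 0.140625) = 4 * 1.140625 = 4.5625.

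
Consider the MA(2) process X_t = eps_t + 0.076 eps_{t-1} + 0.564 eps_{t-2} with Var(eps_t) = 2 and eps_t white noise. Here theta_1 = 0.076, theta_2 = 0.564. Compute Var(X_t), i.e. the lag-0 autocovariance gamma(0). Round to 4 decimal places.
\gamma(0) = 2.6477

For an MA(q) process X_t = eps_t + sum_i theta_i eps_{t-i} with
Var(eps_t) = sigma^2, the variance is
  gamma(0) = sigma^2 * (1 + sum_i theta_i^2).
  sum_i theta_i^2 = (0.076)^2 + (0.564)^2 = 0.005776 + 0.318096 = 0.323872.
  gamma(0) = 2 * (1 + 0.323872) = 2 * 1.323872 = 2.647744, which rounds to 2.6477.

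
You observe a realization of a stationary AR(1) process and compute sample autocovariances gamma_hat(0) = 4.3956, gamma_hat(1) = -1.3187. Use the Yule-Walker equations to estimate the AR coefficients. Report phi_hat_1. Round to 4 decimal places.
\hat\phi_{1} = -0.3000

The Yule-Walker equations for an AR(p) process read, in matrix form,
  Gamma_p phi = r_p,   with   (Gamma_p)_{ij} = gamma(|i - j|),
                       (r_p)_i = gamma(i),   i,j = 1..p.
Substitute the sample gammas (Toeplitz matrix and right-hand side of size 1):
  Gamma_p = [[4.3956]]
  r_p     = [-1.3187]
With p = 1 this is the single equation gamma(0) phi_1 = gamma(1):
  phi_hat_1 = gamma(1) / gamma(0) = -1.3187 / 4.3956 = -0.3000.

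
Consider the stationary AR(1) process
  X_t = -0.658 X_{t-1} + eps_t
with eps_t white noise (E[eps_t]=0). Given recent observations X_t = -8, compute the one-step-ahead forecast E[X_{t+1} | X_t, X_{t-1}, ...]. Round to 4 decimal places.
E[X_{t+1} \mid \mathcal F_t] = 5.2640

For an AR(p) model X_t = c + sum_i phi_i X_{t-i} + eps_t, the
one-step-ahead conditional mean is
  E[X_{t+1} | X_t, ...] = c + sum_i phi_i X_{t+1-i}.
Substitute known values:
  E[X_{t+1} | ...] = (-0.658) * (-8)
                   = 5.2640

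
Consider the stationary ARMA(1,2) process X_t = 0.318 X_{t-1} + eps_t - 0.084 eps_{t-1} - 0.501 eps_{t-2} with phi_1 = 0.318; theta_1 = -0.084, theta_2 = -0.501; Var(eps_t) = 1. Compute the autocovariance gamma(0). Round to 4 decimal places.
\gamma(0) = 1.2572

Multiply the model equation by X_{t-k} and take expectations. With theta_0 = psi_0 = 1 and psi_j the MA(infinity) weights, this gives
  gamma(k) - sum_i phi_i gamma(k-i) = c_k,
  c_k = sigma^2 * sum_{j=k..q} theta_j psi_{j-k}   (c_k = 0 for k > q),
using gamma(-m) = gamma(m).
psi-weights needed (psi_j = theta_j + sum_i phi_i psi_{j-i}):
  psi_1 = theta_1 + phi_1 = -0.084 + (0.318) = 0.234
  psi_2 = theta_2 + phi_1 psi_1 = -0.501 + (0.318)(0.234) = -0.426588
Right-hand sides:
  c_0 = sigma^2 (1 + theta_1 psi_1 + theta_2 psi_2) = 1 * (1 + (-0.084)(0.234) + (-0.501)(-0.426588)) = 1 * 1.194065 = 1.194065
  c_1 = sigma^2 (theta_1 + theta_2 psi_1) = 1 * (-0.084 + (-0.501)(0.234)) = -0.201234
  c_2 = sigma^2 theta_2 = 1 * (-0.501) = -0.501
Equations for k = 0 and k = 1 (AR order 1):
  gamma(0) = phi_1 gamma(1) + c_0
  gamma(1) = phi_1 gamma(0) + c_1
Substituting the second into the first: gamma(0) (1 - phi_1^2) = c_0 + phi_1 c_1, so
  gamma(0) = (c_0 + phi_1 c_1) / (1 - phi_1^2) = (1.194065 + (0.318)(-0.201234)) / (1 - (0.318)^2) = 1.130072 / 0.898876 = 1.257206.
Therefore gamma(0) = 1.2572 (to 4 decimal places).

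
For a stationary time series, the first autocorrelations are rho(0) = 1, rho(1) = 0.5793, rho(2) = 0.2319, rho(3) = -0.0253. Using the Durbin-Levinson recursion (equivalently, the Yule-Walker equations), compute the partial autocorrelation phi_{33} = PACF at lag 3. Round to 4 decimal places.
\phi_{33} = -0.1391

The PACF at lag k is phi_{kk}, the last component of the solution
to the Yule-Walker system G_k phi = r_k where
  (G_k)_{ij} = rho(|i - j|), (r_k)_i = rho(i), i,j = 1..k.
Equivalently, Durbin-Levinson gives phi_{kk} iteratively:
  phi_{11} = rho(1)
  phi_{kk} = [rho(k) - sum_{j=1..k-1} phi_{k-1,j} rho(k-j)]
            / [1 - sum_{j=1..k-1} phi_{k-1,j} rho(j)],
  phi_{k,j} = phi_{k-1,j} - phi_{kk} phi_{k-1,k-j},  j = 1..k-1.
Step k = 1:
  phi_11 = rho(1) = 0.5793.
Step k = 2:
  phi_22 = [rho(2) - phi_11 rho(1)] / [1 - phi_11 rho(1)] = [0.2319 - (0.5793)(0.5793)] / [1 - (0.5793)(0.5793)]
         = -0.10368849 / 0.66441151 = -0.156061.
  Update: phi_21 = phi_11 - phi_22 phi_11 = 0.5793 - (-0.156061)(0.5793) = 0.669706.
Step k = 3:
  phi_33 = [rho(3) - phi_21 rho(2) - phi_22 rho(1)] / [1 - phi_21 rho(1) - phi_22 rho(2)]
    numerator   = -0.0253 - (0.669706)(0.2319) - (-0.156061)(0.5793) = -0.09019887
    denominator = 1 - (0.669706)(0.5793) - (-0.156061)(0.2319) = 0.64822982
  phi_33 = -0.09019887 / 0.64822982 = -0.1391.
Therefore phi_{33} = -0.1391.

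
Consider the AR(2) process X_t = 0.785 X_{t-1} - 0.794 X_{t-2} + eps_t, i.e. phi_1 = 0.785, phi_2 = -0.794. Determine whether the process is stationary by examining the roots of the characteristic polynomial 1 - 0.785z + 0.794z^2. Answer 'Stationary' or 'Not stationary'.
\text{Stationary}

The AR(p) characteristic polynomial is P(z) = 1 - 0.785z + 0.794z^2.
Stationarity requires all roots to lie outside the unit circle, i.e. |z| > 1 for every root.
Set 1 + (-0.785) z + (0.794) z^2 = 0, i.e. a z^2 + b z + c = 0 with a = 0.794, b = -0.785, c = 1.
Discriminant D = b^2 - 4ac = (-0.785)^2 - 4*(0.794)*1 = 0.616225 - (3.176) = -2.559775.
D < 0, so the roots are the complex-conjugate pair z = (-b +/- i sqrt(-D)) / (2a) = 0.4943 +/- 1.0075i.
For a conjugate pair |z|^2 = z * conj(z) = (product of roots) = c/a = 1/(0.794) = 1.259446, so |z| = sqrt(1.259446) = 1.1223 for both roots.
Moduli of all roots: 1.1223, 1.1223.
All moduli strictly greater than 1? Yes.
Verdict: Stationary.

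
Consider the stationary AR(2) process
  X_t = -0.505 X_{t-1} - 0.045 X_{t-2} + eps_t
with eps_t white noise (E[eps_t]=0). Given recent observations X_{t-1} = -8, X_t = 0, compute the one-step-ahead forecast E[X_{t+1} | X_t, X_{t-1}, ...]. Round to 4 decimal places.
E[X_{t+1} \mid \mathcal F_t] = 0.3600

For an AR(p) model X_t = c + sum_i phi_i X_{t-i} + eps_t, the
one-step-ahead conditional mean is
  E[X_{t+1} | X_t, ...] = c + sum_i phi_i X_{t+1-i}.
Substitute known values:
  E[X_{t+1} | ...] = (-0.505) * (0) + (-0.045) * (-8)
                   = 0.3600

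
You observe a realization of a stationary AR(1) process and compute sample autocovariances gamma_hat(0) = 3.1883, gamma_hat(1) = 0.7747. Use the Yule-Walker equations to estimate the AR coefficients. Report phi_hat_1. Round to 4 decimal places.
\hat\phi_{1} = 0.2430

The Yule-Walker equations for an AR(p) process read, in matrix form,
  Gamma_p phi = r_p,   with   (Gamma_p)_{ij} = gamma(|i - j|),
                       (r_p)_i = gamma(i),   i,j = 1..p.
Substitute the sample gammas (Toeplitz matrix and right-hand side of size 1):
  Gamma_p = [[3.1883]]
  r_p     = [0.7747]
With p = 1 this is the single equation gamma(0) phi_1 = gamma(1):
  phi_hat_1 = gamma(1) / gamma(0) = 0.7747 / 3.1883 = 0.2430.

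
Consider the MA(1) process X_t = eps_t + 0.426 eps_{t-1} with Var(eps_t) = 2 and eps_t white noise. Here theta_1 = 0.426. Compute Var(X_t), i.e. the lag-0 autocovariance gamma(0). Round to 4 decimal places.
\gamma(0) = 2.3630

For an MA(q) process X_t = eps_t + sum_i theta_i eps_{t-i} with
Var(eps_t) = sigma^2, the variance is
  gamma(0) = sigma^2 * (1 + sum_i theta_i^2).
  sum_i theta_i^2 = (0.426)^2 = 0.181476.
  gamma(0) = 2 * (1 + 0.181476) = 2 * 1.181476 = 2.362952, which rounds to 2.3630.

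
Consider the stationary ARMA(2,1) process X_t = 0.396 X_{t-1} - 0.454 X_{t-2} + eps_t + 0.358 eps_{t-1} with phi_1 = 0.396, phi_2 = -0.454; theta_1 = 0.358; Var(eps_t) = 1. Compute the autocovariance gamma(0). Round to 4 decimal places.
\gamma(0) = 1.8002

Multiply the model equation by X_{t-k} and take expectations. With theta_0 = psi_0 = 1 and psi_j the MA(infinity) weights, this gives
  gamma(k) - sum_i phi_i gamma(k-i) = c_k,
  c_k = sigma^2 * sum_{j=k..q} theta_j psi_{j-k}   (c_k = 0 for k > q),
using gamma(-m) = gamma(m).
psi-weights needed (psi_j = theta_j + sum_i phi_i psi_{j-i}):
  psi_1 = theta_1 + phi_1 = 0.358 + (0.396) = 0.754
Right-hand sides:
  c_0 = sigma^2 (1 + theta_1 psi_1) = 1 * (1 + (0.358)(0.754)) = 1 * 1.269932 = 1.269932
  c_1 = sigma^2 theta_1 = 1 * (0.358) = 0.358
  c_2 = 0
Equations for k = 0, 1, 2 (AR order 2, c_2 = 0):
  (E0) gamma(0) = phi_1 gamma(1) + phi_2 gamma(2) + c_0
  (E1) gamma(1) = phi_1 gamma(0) + phi_2 gamma(1) + c_1
  (E2) gamma(2) = phi_1 gamma(1) + phi_2 gamma(0)
From (E1): gamma(1) = A gamma(0) + B with
  A = phi_1 / (1 - phi_2) = 0.396 / 1.454 = 0.272352,   B = c_1 / (1 - phi_2) = 0.358 / 1.454 = 0.246217.
Insert (E2) into (E0): gamma(0) (1 - phi_2^2) = phi_1 (1 + phi_2) gamma(1) + c_0.
  phi_1 (1 + phi_2) = (0.396)(0.546) = 0.216216,   1 - phi_2^2 = 0.793884.
Replace gamma(1) by A gamma(0) + B and collect gamma(0):
  gamma(0) [0.793884 - (0.216216)(0.272352)] = (0.216216)(0.246217) + 1.269932
  gamma(0) * 0.734997 = 1.323168
  gamma(0) = 1.323168 / 0.734997 = 1.800236.
Therefore gamma(0) = 1.8002 (to 4 decimal places).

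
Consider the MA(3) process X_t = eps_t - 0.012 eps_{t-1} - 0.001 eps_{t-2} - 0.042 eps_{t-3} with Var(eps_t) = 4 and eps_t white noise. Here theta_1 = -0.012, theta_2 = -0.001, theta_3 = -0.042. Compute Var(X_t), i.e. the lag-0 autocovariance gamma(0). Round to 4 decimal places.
\gamma(0) = 4.0076

For an MA(q) process X_t = eps_t + sum_i theta_i eps_{t-i} with
Var(eps_t) = sigma^2, the variance is
  gamma(0) = sigma^2 * (1 + sum_i theta_i^2).
  sum_i theta_i^2 = (-0.012)^2 + (-0.001)^2 + (-0.042)^2 = 0.000144 + 0.000001 + 0.001764 = 0.001909.
  gamma(0) = 4 * (1 + 0.001909) = 4 * 1.001909 = 4.007636, which rounds to 4.0076.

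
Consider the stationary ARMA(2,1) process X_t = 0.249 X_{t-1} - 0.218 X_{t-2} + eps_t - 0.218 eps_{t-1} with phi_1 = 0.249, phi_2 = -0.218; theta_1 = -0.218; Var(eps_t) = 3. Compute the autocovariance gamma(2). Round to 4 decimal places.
\gamma(2) = -0.6601

Multiply the model equation by X_{t-k} and take expectations. With theta_0 = psi_0 = 1 and psi_j the MA(infinity) weights, this gives
  gamma(k) - sum_i phi_i gamma(k-i) = c_k,
  c_k = sigma^2 * sum_{j=k..q} theta_j psi_{j-k}   (c_k = 0 for k > q),
using gamma(-m) = gamma(m).
psi-weights needed (psi_j = theta_j + sum_i phi_i psi_{j-i}):
  psi_1 = theta_1 + phi_1 = -0.218 + (0.249) = 0.031
Right-hand sides:
  c_0 = sigma^2 (1 + theta_1 psi_1) = 3 * (1 + (-0.218)(0.031)) = 3 * 0.993242 = 2.979726
  c_1 = sigma^2 theta_1 = 3 * (-0.218) = -0.654
  c_2 = 0
Equations for k = 0, 1, 2 (AR order 2, c_2 = 0):
  (E0) gamma(0) = phi_1 gamma(1) + phi_2 gamma(2) + c_0
  (E1) gamma(1) = phi_1 gamma(0) + phi_2 gamma(1) + c_1
  (E2) gamma(2) = phi_1 gamma(1) + phi_2 gamma(0)
From (E1): gamma(1) = A gamma(0) + B with
  A = phi_1 / (1 - phi_2) = 0.249 / 1.218 = 0.204433,   B = c_1 / (1 - phi_2) = -0.654 / 1.218 = -0.536946.
Insert (E2) into (E0): gamma(0) (1 - phi_2^2) = phi_1 (1 + phi_2) gamma(1) + c_0.
  phi_1 (1 + phi_2) = (0.249)(0.782) = 0.194718,   1 - phi_2^2 = 0.952476.
Replace gamma(1) by A gamma(0) + B and collect gamma(0):
  gamma(0) [0.952476 - (0.194718)(0.204433)] = (0.194718)(-0.536946) + 2.979726
  gamma(0) * 0.912669 = 2.875173
  gamma(0) = 2.875173 / 0.912669 = 3.150291.
  gamma(1) = A gamma(0) + B = (0.204433)(3.150291) + (-0.536946) = 0.107079.
  gamma(2) = phi_1 gamma(1) + phi_2 gamma(0) = (0.249)(0.107079) + (-0.218)(3.150291) = -0.660101.
Therefore gamma(2) = -0.6601 (to 4 decimal places).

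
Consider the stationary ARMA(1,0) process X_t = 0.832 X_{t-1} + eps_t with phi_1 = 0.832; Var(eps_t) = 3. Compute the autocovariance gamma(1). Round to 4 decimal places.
\gamma(1) = 8.1098

Multiply the model equation by X_{t-k} and take expectations. With theta_0 = psi_0 = 1 and psi_j the MA(infinity) weights, this gives
  gamma(k) - sum_i phi_i gamma(k-i) = c_k,
  c_k = sigma^2 * sum_{j=k..q} theta_j psi_{j-k}   (c_k = 0 for k > q),
using gamma(-m) = gamma(m).
Pure AR (q = 0): c_0 = sigma^2 = 3, c_k = 0 for k >= 1.
Equations for k = 0 and k = 1 (AR order 1):
  gamma(0) = phi_1 gamma(1) + c_0
  gamma(1) = phi_1 gamma(0) + c_1
Substituting the second into the first: gamma(0) (1 - phi_1^2) = c_0 + phi_1 c_1, so
  gamma(0) = c_0 / (1 - phi_1^2) = 3 / (1 - (0.832)^2) = 3 / 0.307776 = 9.747349.
  gamma(1) = phi_1 gamma(0) = (0.832)(9.747349) = 8.109794.
Therefore gamma(1) = 8.1098 (to 4 decimal places).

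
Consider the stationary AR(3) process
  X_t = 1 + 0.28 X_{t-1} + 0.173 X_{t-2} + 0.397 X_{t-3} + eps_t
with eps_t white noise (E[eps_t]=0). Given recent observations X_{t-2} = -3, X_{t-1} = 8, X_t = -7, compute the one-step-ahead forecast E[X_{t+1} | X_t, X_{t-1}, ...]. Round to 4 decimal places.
E[X_{t+1} \mid \mathcal F_t] = -0.7670

For an AR(p) model X_t = c + sum_i phi_i X_{t-i} + eps_t, the
one-step-ahead conditional mean is
  E[X_{t+1} | X_t, ...] = c + sum_i phi_i X_{t+1-i}.
Substitute known values:
  E[X_{t+1} | ...] = 1 + (0.28) * (-7) + (0.173) * (8) + (0.397) * (-3)
                   = -0.7670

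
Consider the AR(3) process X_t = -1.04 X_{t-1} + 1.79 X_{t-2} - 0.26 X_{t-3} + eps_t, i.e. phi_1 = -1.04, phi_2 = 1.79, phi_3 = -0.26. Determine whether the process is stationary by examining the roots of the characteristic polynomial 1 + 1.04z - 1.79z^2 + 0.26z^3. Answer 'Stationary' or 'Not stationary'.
\text{Not stationary}

The AR(p) characteristic polynomial is P(z) = 1 + 1.04z - 1.79z^2 + 0.26z^3.
Stationarity requires all roots to lie outside the unit circle, i.e. |z| > 1 for every root.
Degree 3: look for a simple real root z0 first, then factor out (1 - z/z0) and solve the remaining quadratic.
Testing z0 = -0.5: P(-0.5) = 1 + (1.04)(-0.5) + (-1.79)(-0.5)^2 + (0.26)(-0.5)^3
  = 1 + (-0.52) + (-0.4475) + (-0.0325) = 0.  So z_0 = -0.5 is a root, |z_0| = 0.5.
Divide out the factor (1 + 2 z) = (1 - z/z0) (since 1/z0 = -2):
  P(z) = (1 + 2 z)(1 + (-0.96) z + (0.13) z^2)
  [check: z-coef -0.96 - (-2) = 1.04; z^2-coef 0.13 - (-2)(-0.96) = -1.79; z^3-coef -(-2)(0.13) = 0.26.]
Remaining roots from the quadratic factor 1 + (-0.96) z + (0.13) z^2:
  Set 1 + (-0.96) z + (0.13) z^2 = 0, i.e. a z^2 + b z + c = 0 with a = 0.13, b = -0.96, c = 1.
  Discriminant D = b^2 - 4ac = (-0.96)^2 - 4*(0.13)*1 = 0.9216 - (0.52) = 0.4016.
  D >= 0, so the roots are real: z = (-b +/- sqrt(D)) / (2a) = (0.96 +/- 0.633719) / (0.26).
    z_1 = (0.96 + 0.633719) / (0.26) = 6.1297,   |z_1| = 6.1297.
    z_2 = (0.96 - 0.633719) / (0.26) = 1.2549,   |z_2| = 1.2549.
Moduli of all roots: 0.5000, 6.1297, 1.2549.
All moduli strictly greater than 1? No.
Verdict: Not stationary.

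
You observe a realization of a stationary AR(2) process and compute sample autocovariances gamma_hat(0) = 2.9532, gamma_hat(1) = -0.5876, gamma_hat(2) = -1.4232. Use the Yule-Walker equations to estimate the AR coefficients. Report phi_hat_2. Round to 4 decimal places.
\hat\phi_{2} = -0.5430

The Yule-Walker equations for an AR(p) process read, in matrix form,
  Gamma_p phi = r_p,   with   (Gamma_p)_{ij} = gamma(|i - j|),
                       (r_p)_i = gamma(i),   i,j = 1..p.
Substitute the sample gammas (Toeplitz matrix and right-hand side of size 2):
  Gamma_p = [[2.9532, -0.5876], [-0.5876, 2.9532]]
  r_p     = [-0.5876, -1.4232]
Written out:
  2.9532 phi_1 - 0.5876 phi_2 = -0.5876
  -0.5876 phi_1 + 2.9532 phi_2 = -1.4232
Solve by Cramer's rule:
  det = gamma(0)^2 - gamma(1)^2 = (2.9532)^2 - (-0.5876)^2 = 8.72139024 - 0.34527376 = 8.37611648
  phi_hat_1 = [gamma(1) gamma(0) - gamma(1) gamma(2)] / det = [(-0.5876)(2.9532) - (-0.5876)(-1.4232)] / 8.37611648 = -2.57157264 / 8.37611648 = -0.307
  phi_hat_2 = [gamma(0) gamma(2) - gamma(1)^2] / det = [(2.9532)(-1.4232) - (-0.5876)^2] / 8.37611648 = -4.548268 / 8.37611648 = -0.543
So phi_hat = [-0.3070, -0.5430].
Therefore phi_hat_2 = -0.5430.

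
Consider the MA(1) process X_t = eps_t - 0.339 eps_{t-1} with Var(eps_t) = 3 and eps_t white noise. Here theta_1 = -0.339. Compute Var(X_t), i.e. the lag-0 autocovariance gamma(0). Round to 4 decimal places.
\gamma(0) = 3.3448

For an MA(q) process X_t = eps_t + sum_i theta_i eps_{t-i} with
Var(eps_t) = sigma^2, the variance is
  gamma(0) = sigma^2 * (1 + sum_i theta_i^2).
  sum_i theta_i^2 = (-0.339)^2 = 0.114921.
  gamma(0) = 3 * (1 + 0.114921) = 3 * 1.114921 = 3.344763, which rounds to 3.3448.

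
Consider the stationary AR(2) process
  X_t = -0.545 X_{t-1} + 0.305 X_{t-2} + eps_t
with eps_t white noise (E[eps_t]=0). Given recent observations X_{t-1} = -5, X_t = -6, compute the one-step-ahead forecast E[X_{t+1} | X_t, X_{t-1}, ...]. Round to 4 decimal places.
E[X_{t+1} \mid \mathcal F_t] = 1.7450

For an AR(p) model X_t = c + sum_i phi_i X_{t-i} + eps_t, the
one-step-ahead conditional mean is
  E[X_{t+1} | X_t, ...] = c + sum_i phi_i X_{t+1-i}.
Substitute known values:
  E[X_{t+1} | ...] = (-0.545) * (-6) + (0.305) * (-5)
                   = 1.7450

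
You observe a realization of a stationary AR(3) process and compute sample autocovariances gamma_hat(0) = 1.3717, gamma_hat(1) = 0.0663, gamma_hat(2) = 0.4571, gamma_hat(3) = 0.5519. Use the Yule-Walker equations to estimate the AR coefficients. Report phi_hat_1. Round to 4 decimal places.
\hat\phi_{1} = -0.1080

The Yule-Walker equations for an AR(p) process read, in matrix form,
  Gamma_p phi = r_p,   with   (Gamma_p)_{ij} = gamma(|i - j|),
                       (r_p)_i = gamma(i),   i,j = 1..p.
Substitute the sample gammas (Toeplitz matrix and right-hand side of size 3):
  Gamma_p = [[1.3717, 0.0663, 0.4571], [0.0663, 1.3717, 0.0663], [0.4571, 0.0663, 1.3717]]
  r_p     = [0.0663, 0.4571, 0.5519]
Written out (R1..R3):
  (R1) 1.3717 phi_1 + 0.0663 phi_2 + 0.4571 phi_3 = 0.0663
  (R2) 0.0663 phi_1 + 1.3717 phi_2 + 0.0663 phi_3 = 0.4571
  (R3) 0.4571 phi_1 + 0.0663 phi_2 + 1.3717 phi_3 = 0.5519
Gaussian elimination:
  R2 <- R2 - (0.0663/1.3717) R1 = R2 - (0.048334) R1:  1.368495 phi_2 + 0.044206 phi_3 = 0.453895
  R3 <- R3 - (0.4571/1.3717) R1 = R3 - (0.333236) R1:  0.044206 phi_2 + 1.219378 phi_3 = 0.529806
  R3 <- R3 - (0.044206/1.368495) R2 = R3 - (0.032303) R2:  1.21795 phi_3 = 0.515144
Back-substitution:
  phi_hat_3 = 0.515144 / 1.21795 = 0.42296
  phi_hat_2 = (0.453895 - (0.044206)(0.42296)) / 1.368495 = 0.318012
  phi_hat_1 = (0.0663 - (0.0663)(0.318012) - (0.4571)(0.42296)) / 1.3717 = -0.107982
So phi_hat = [-0.1080, 0.3180, 0.4230].
Therefore phi_hat_1 = -0.1080.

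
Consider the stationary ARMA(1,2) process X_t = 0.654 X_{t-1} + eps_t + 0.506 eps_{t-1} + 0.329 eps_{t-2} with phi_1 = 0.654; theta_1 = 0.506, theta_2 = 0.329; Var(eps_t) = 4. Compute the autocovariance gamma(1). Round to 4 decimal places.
\gamma(1) = 15.0941

Multiply the model equation by X_{t-k} and take expectations. With theta_0 = psi_0 = 1 and psi_j the MA(infinity) weights, this gives
  gamma(k) - sum_i phi_i gamma(k-i) = c_k,
  c_k = sigma^2 * sum_{j=k..q} theta_j psi_{j-k}   (c_k = 0 for k > q),
using gamma(-m) = gamma(m).
psi-weights needed (psi_j = theta_j + sum_i phi_i psi_{j-i}):
  psi_1 = theta_1 + phi_1 = 0.506 + (0.654) = 1.16
  psi_2 = theta_2 + phi_1 psi_1 = 0.329 + (0.654)(1.16) = 1.08764
Right-hand sides:
  c_0 = sigma^2 (1 + theta_1 psi_1 + theta_2 psi_2) = 4 * (1 + (0.506)(1.16) + (0.329)(1.08764)) = 4 * 1.944794 = 7.779174
  c_1 = sigma^2 (theta_1 + theta_2 psi_1) = 4 * (0.506 + (0.329)(1.16)) = 3.55056
  c_2 = sigma^2 theta_2 = 4 * (0.329) = 1.316
Equations for k = 0 and k = 1 (AR order 1):
  gamma(0) = phi_1 gamma(1) + c_0
  gamma(1) = phi_1 gamma(0) + c_1
Substituting the second into the first: gamma(0) (1 - phi_1^2) = c_0 + phi_1 c_1, so
  gamma(0) = (c_0 + phi_1 c_1) / (1 - phi_1^2) = (7.779174 + (0.654)(3.55056)) / (1 - (0.654)^2) = 10.10124 / 0.572284 = 17.650748.
  gamma(1) = phi_1 gamma(0) + c_1 = (0.654)(17.650748) + (3.55056) = 15.094149.
Therefore gamma(1) = 15.0941 (to 4 decimal places).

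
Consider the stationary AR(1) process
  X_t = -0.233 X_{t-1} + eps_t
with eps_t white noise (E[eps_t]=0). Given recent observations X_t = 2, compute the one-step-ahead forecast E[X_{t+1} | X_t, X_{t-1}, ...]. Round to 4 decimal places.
E[X_{t+1} \mid \mathcal F_t] = -0.4660

For an AR(p) model X_t = c + sum_i phi_i X_{t-i} + eps_t, the
one-step-ahead conditional mean is
  E[X_{t+1} | X_t, ...] = c + sum_i phi_i X_{t+1-i}.
Substitute known values:
  E[X_{t+1} | ...] = (-0.233) * (2)
                   = -0.4660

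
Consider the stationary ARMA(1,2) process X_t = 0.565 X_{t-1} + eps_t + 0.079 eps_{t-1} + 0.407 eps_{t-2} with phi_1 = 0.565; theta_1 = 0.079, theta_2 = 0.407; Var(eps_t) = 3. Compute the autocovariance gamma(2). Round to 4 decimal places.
\gamma(2) = 3.9900

Multiply the model equation by X_{t-k} and take expectations. With theta_0 = psi_0 = 1 and psi_j the MA(infinity) weights, this gives
  gamma(k) - sum_i phi_i gamma(k-i) = c_k,
  c_k = sigma^2 * sum_{j=k..q} theta_j psi_{j-k}   (c_k = 0 for k > q),
using gamma(-m) = gamma(m).
psi-weights needed (psi_j = theta_j + sum_i phi_i psi_{j-i}):
  psi_1 = theta_1 + phi_1 = 0.079 + (0.565) = 0.644
  psi_2 = theta_2 + phi_1 psi_1 = 0.407 + (0.565)(0.644) = 0.77086
Right-hand sides:
  c_0 = sigma^2 (1 + theta_1 psi_1 + theta_2 psi_2) = 3 * (1 + (0.079)(0.644) + (0.407)(0.77086)) = 3 * 1.364616 = 4.093848
  c_1 = sigma^2 (theta_1 + theta_2 psi_1) = 3 * (0.079 + (0.407)(0.644)) = 1.023324
  c_2 = sigma^2 theta_2 = 3 * (0.407) = 1.221
Equations for k = 0 and k = 1 (AR order 1):
  gamma(0) = phi_1 gamma(1) + c_0
  gamma(1) = phi_1 gamma(0) + c_1
Substituting the second into the first: gamma(0) (1 - phi_1^2) = c_0 + phi_1 c_1, so
  gamma(0) = (c_0 + phi_1 c_1) / (1 - phi_1^2) = (4.093848 + (0.565)(1.023324)) / (1 - (0.565)^2) = 4.672026 / 0.680775 = 6.862805.
  gamma(1) = phi_1 gamma(0) + c_1 = (0.565)(6.862805) + (1.023324) = 4.900809.
For k = 2: gamma(2) = phi_1 gamma(1) + c_2
  = (0.565)(4.900809) + (1.221) = 3.989957.
Therefore gamma(2) = 3.9900 (to 4 decimal places).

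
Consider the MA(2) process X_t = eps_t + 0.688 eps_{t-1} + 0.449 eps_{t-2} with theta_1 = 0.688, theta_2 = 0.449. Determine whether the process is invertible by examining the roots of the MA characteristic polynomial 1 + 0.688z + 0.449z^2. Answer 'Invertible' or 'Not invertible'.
\text{Invertible}

The MA(q) characteristic polynomial is P(z) = 1 + 0.688z + 0.449z^2.
Invertibility requires all roots to lie outside the unit circle, i.e. |z| > 1 for every root.
Set 1 + (0.688) z + (0.449) z^2 = 0, i.e. a z^2 + b z + c = 0 with a = 0.449, b = 0.688, c = 1.
Discriminant D = b^2 - 4ac = (0.688)^2 - 4*(0.449)*1 = 0.473344 - (1.796) = -1.322656.
D < 0, so the roots are the complex-conjugate pair z = (-b +/- i sqrt(-D)) / (2a) = -0.7661 +/- 1.2807i.
For a conjugate pair |z|^2 = z * conj(z) = (product of roots) = c/a = 1/(0.449) = 2.227171, so |z| = sqrt(2.227171) = 1.4924 for both roots.
Moduli of all roots: 1.4924, 1.4924.
All moduli strictly greater than 1? Yes.
Verdict: Invertible.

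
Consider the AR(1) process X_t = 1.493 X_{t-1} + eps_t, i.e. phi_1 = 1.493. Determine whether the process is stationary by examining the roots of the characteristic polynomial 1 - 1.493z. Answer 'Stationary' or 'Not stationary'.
\text{Not stationary}

The AR(p) characteristic polynomial is P(z) = 1 - 1.493z.
Stationarity requires all roots to lie outside the unit circle, i.e. |z| > 1 for every root.
This is linear in z: 1 + (-1.493) z = 0  =>  z = -1/(-1.493) = 0.669792,  |z| = 0.669792.
Moduli of all roots: 0.6698.
All moduli strictly greater than 1? No.
Verdict: Not stationary.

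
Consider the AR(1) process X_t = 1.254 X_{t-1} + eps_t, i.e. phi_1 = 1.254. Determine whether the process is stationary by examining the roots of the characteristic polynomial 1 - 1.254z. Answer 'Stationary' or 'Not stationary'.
\text{Not stationary}

The AR(p) characteristic polynomial is P(z) = 1 - 1.254z.
Stationarity requires all roots to lie outside the unit circle, i.e. |z| > 1 for every root.
This is linear in z: 1 + (-1.254) z = 0  =>  z = -1/(-1.254) = 0.797448,  |z| = 0.797448.
Moduli of all roots: 0.7974.
All moduli strictly greater than 1? No.
Verdict: Not stationary.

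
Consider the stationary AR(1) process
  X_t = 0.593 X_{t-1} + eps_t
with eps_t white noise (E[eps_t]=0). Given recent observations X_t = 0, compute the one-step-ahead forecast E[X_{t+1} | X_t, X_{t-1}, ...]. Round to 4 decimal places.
E[X_{t+1} \mid \mathcal F_t] = 0.0000

For an AR(p) model X_t = c + sum_i phi_i X_{t-i} + eps_t, the
one-step-ahead conditional mean is
  E[X_{t+1} | X_t, ...] = c + sum_i phi_i X_{t+1-i}.
Substitute known values:
  E[X_{t+1} | ...] = (0.593) * (0)
                   = 0.0000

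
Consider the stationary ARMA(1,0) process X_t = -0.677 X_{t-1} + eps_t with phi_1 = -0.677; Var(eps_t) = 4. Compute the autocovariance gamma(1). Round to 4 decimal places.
\gamma(1) = -4.9993

Multiply the model equation by X_{t-k} and take expectations. With theta_0 = psi_0 = 1 and psi_j the MA(infinity) weights, this gives
  gamma(k) - sum_i phi_i gamma(k-i) = c_k,
  c_k = sigma^2 * sum_{j=k..q} theta_j psi_{j-k}   (c_k = 0 for k > q),
using gamma(-m) = gamma(m).
Pure AR (q = 0): c_0 = sigma^2 = 4, c_k = 0 for k >= 1.
Equations for k = 0 and k = 1 (AR order 1):
  gamma(0) = phi_1 gamma(1) + c_0
  gamma(1) = phi_1 gamma(0) + c_1
Substituting the second into the first: gamma(0) (1 - phi_1^2) = c_0 + phi_1 c_1, so
  gamma(0) = c_0 / (1 - phi_1^2) = 4 / (1 - (-0.677)^2) = 4 / 0.541671 = 7.384556.
  gamma(1) = phi_1 gamma(0) = (-0.677)(7.384556) = -4.999345.
Therefore gamma(1) = -4.9993 (to 4 decimal places).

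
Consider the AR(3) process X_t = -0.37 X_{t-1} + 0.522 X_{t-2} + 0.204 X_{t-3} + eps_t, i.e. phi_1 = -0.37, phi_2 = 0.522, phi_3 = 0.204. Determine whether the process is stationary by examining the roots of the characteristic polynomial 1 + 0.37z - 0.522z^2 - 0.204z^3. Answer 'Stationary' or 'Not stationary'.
\text{Stationary}

The AR(p) characteristic polynomial is P(z) = 1 + 0.37z - 0.522z^2 - 0.204z^3.
Stationarity requires all roots to lie outside the unit circle, i.e. |z| > 1 for every root.
Degree 3: look for a simple real root z0 first, then factor out (1 - z/z0) and solve the remaining quadratic.
Testing z0 = -2.5: P(-2.5) = 1 + (0.37)(-2.5) + (-0.522)(-2.5)^2 + (-0.204)(-2.5)^3
  = 1 + (-0.925) + (-3.2625) + (3.1875) = 0.  So z_0 = -2.5 is a root, |z_0| = 2.5.
Divide out the factor (1 + 0.4 z) = (1 - z/z0) (since 1/z0 = -0.4):
  P(z) = (1 + 0.4 z)(1 + (-0.03) z + (-0.51) z^2)
  [check: z-coef -0.03 - (-0.4) = 0.37; z^2-coef -0.51 - (-0.4)(-0.03) = -0.522; z^3-coef -(-0.4)(-0.51) = -0.204.]
Remaining roots from the quadratic factor 1 + (-0.03) z + (-0.51) z^2:
  Set 1 + (-0.03) z + (-0.51) z^2 = 0, i.e. a z^2 + b z + c = 0 with a = -0.51, b = -0.03, c = 1.
  Discriminant D = b^2 - 4ac = (-0.03)^2 - 4*(-0.51)*1 = 0.0009 - (-2.04) = 2.0409.
  D >= 0, so the roots are real: z = (-b +/- sqrt(D)) / (2a) = (0.03 +/- 1.428601) / (-1.02).
    z_1 = (0.03 + 1.428601) / (-1.02) = -1.43,   |z_1| = 1.43.
    z_2 = (0.03 - 1.428601) / (-1.02) = 1.3712,   |z_2| = 1.3712.
Moduli of all roots: 2.5000, 1.4300, 1.3712.
All moduli strictly greater than 1? Yes.
Verdict: Stationary.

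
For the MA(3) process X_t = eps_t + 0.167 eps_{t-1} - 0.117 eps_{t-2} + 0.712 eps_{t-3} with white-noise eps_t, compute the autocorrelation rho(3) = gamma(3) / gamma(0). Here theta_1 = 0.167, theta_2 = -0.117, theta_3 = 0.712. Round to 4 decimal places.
\rho(3) = 0.4598

For an MA(q) process with theta_0 = 1, the autocovariance is
  gamma(k) = sigma^2 * sum_{i=0..q-k} theta_i * theta_{i+k},
and rho(k) = gamma(k) / gamma(0). Sigma^2 cancels.
  numerator   = (1)*(0.712) = 0.712.
  denominator = (1)^2 + (0.167)^2 + (-0.117)^2 + (0.712)^2 = 1.548522.
  rho(3) = 0.712 / 1.548522 = 0.4598.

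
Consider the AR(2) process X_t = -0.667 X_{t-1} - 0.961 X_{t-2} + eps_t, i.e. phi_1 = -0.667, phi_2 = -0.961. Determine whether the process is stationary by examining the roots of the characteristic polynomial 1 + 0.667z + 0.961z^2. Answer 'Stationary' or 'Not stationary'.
\text{Stationary}

The AR(p) characteristic polynomial is P(z) = 1 + 0.667z + 0.961z^2.
Stationarity requires all roots to lie outside the unit circle, i.e. |z| > 1 for every root.
Set 1 + (0.667) z + (0.961) z^2 = 0, i.e. a z^2 + b z + c = 0 with a = 0.961, b = 0.667, c = 1.
Discriminant D = b^2 - 4ac = (0.667)^2 - 4*(0.961)*1 = 0.444889 - (3.844) = -3.399111.
D < 0, so the roots are the complex-conjugate pair z = (-b +/- i sqrt(-D)) / (2a) = -0.347 +/- 0.9592i.
For a conjugate pair |z|^2 = z * conj(z) = (product of roots) = c/a = 1/(0.961) = 1.040583, so |z| = sqrt(1.040583) = 1.0201 for both roots.
Moduli of all roots: 1.0201, 1.0201.
All moduli strictly greater than 1? Yes.
Verdict: Stationary.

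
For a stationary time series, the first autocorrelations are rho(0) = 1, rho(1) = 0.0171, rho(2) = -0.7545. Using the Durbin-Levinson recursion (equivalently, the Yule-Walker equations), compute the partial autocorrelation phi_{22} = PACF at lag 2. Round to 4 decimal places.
\phi_{22} = -0.7550

The PACF at lag k is phi_{kk}, the last component of the solution
to the Yule-Walker system G_k phi = r_k where
  (G_k)_{ij} = rho(|i - j|), (r_k)_i = rho(i), i,j = 1..k.
Equivalently, Durbin-Levinson gives phi_{kk} iteratively:
  phi_{11} = rho(1)
  phi_{kk} = [rho(k) - sum_{j=1..k-1} phi_{k-1,j} rho(k-j)]
            / [1 - sum_{j=1..k-1} phi_{k-1,j} rho(j)],
  phi_{k,j} = phi_{k-1,j} - phi_{kk} phi_{k-1,k-j},  j = 1..k-1.
Step k = 1:
  phi_11 = rho(1) = 0.0171.
Step k = 2:
  phi_22 = [rho(2) - phi_11 rho(1)] / [1 - phi_11 rho(1)] = [-0.7545 - (0.0171)(0.0171)] / [1 - (0.0171)(0.0171)]
         = -0.75479241 / 0.99970759 = -0.755.
Therefore phi_{22} = -0.7550.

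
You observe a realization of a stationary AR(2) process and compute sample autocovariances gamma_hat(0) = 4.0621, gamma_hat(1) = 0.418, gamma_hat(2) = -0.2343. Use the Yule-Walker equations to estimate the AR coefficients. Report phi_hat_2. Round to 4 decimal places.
\hat\phi_{2} = -0.0690

The Yule-Walker equations for an AR(p) process read, in matrix form,
  Gamma_p phi = r_p,   with   (Gamma_p)_{ij} = gamma(|i - j|),
                       (r_p)_i = gamma(i),   i,j = 1..p.
Substitute the sample gammas (Toeplitz matrix and right-hand side of size 2):
  Gamma_p = [[4.0621, 0.418], [0.418, 4.0621]]
  r_p     = [0.418, -0.2343]
Written out:
  4.0621 phi_1 + 0.418 phi_2 = 0.418
  0.418 phi_1 + 4.0621 phi_2 = -0.2343
Solve by Cramer's rule:
  det = gamma(0)^2 - gamma(1)^2 = (4.0621)^2 - (0.418)^2 = 16.50065641 - 0.174724 = 16.32593241
  phi_hat_1 = [gamma(1) gamma(0) - gamma(1) gamma(2)] / det = [(0.418)(4.0621) - (0.418)(-0.2343)] / 16.32593241 = 1.7958952 / 16.32593241 = 0.11
  phi_hat_2 = [gamma(0) gamma(2) - gamma(1)^2] / det = [(4.0621)(-0.2343) - (0.418)^2] / 16.32593241 = -1.12647403 / 16.32593241 = -0.069
So phi_hat = [0.1100, -0.0690].
Therefore phi_hat_2 = -0.0690.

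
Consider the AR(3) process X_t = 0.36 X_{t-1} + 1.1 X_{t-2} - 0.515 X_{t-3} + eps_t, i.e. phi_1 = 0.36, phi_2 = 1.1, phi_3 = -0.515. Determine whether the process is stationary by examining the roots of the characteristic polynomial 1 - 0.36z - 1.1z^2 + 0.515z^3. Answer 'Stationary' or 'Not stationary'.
\text{Not stationary}

The AR(p) characteristic polynomial is P(z) = 1 - 0.36z - 1.1z^2 + 0.515z^3.
Stationarity requires all roots to lie outside the unit circle, i.e. |z| > 1 for every root.
Degree 3: look for a simple real root z0 first, then factor out (1 - z/z0) and solve the remaining quadratic.
Testing z0 = 2: P(2) = 1 + (-0.36)(2) + (-1.1)(2)^2 + (0.515)(2)^3
  = 1 + (-0.72) + (-4.4) + (4.12) = 0.  So z_0 = 2 is a root, |z_0| = 2.
Divide out the factor (1 - 0.5 z) = (1 - z/z0) (since 1/z0 = 0.5):
  P(z) = (1 - 0.5 z)(1 + (0.14) z + (-1.03) z^2)
  [check: z-coef 0.14 - (0.5) = -0.36; z^2-coef -1.03 - (0.5)(0.14) = -1.1; z^3-coef -(0.5)(-1.03) = 0.515.]
Remaining roots from the quadratic factor 1 + (0.14) z + (-1.03) z^2:
  Set 1 + (0.14) z + (-1.03) z^2 = 0, i.e. a z^2 + b z + c = 0 with a = -1.03, b = 0.14, c = 1.
  Discriminant D = b^2 - 4ac = (0.14)^2 - 4*(-1.03)*1 = 0.0196 - (-4.12) = 4.1396.
  D >= 0, so the roots are real: z = (-b +/- sqrt(D)) / (2a) = (-0.14 +/- 2.034601) / (-2.06).
    z_1 = (-0.14 + 2.034601) / (-2.06) = -0.9197,   |z_1| = 0.9197.
    z_2 = (-0.14 - 2.034601) / (-2.06) = 1.0556,   |z_2| = 1.0556.
Moduli of all roots: 2.0000, 0.9197, 1.0556.
All moduli strictly greater than 1? No.
Verdict: Not stationary.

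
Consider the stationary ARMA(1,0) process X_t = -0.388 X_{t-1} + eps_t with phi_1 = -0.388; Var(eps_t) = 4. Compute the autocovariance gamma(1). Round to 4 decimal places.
\gamma(1) = -1.8271

Multiply the model equation by X_{t-k} and take expectations. With theta_0 = psi_0 = 1 and psi_j the MA(infinity) weights, this gives
  gamma(k) - sum_i phi_i gamma(k-i) = c_k,
  c_k = sigma^2 * sum_{j=k..q} theta_j psi_{j-k}   (c_k = 0 for k > q),
using gamma(-m) = gamma(m).
Pure AR (q = 0): c_0 = sigma^2 = 4, c_k = 0 for k >= 1.
Equations for k = 0 and k = 1 (AR order 1):
  gamma(0) = phi_1 gamma(1) + c_0
  gamma(1) = phi_1 gamma(0) + c_1
Substituting the second into the first: gamma(0) (1 - phi_1^2) = c_0 + phi_1 c_1, so
  gamma(0) = c_0 / (1 - phi_1^2) = 4 / (1 - (-0.388)^2) = 4 / 0.849456 = 4.708896.
  gamma(1) = phi_1 gamma(0) = (-0.388)(4.708896) = -1.827052.
Therefore gamma(1) = -1.8271 (to 4 decimal places).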